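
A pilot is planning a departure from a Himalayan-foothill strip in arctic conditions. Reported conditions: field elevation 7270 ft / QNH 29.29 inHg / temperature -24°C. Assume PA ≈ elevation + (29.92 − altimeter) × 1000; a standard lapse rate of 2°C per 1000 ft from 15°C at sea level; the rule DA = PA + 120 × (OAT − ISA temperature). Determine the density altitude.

5116 ft

Pressure altitude = 7270 + (29.92 − 29.29) × 1000 = 7270 + (+630) = 7900 ft.
ISA temperature at 7900 ft = 15 − 2 × (7900/1000) = -0.8°C.
ISA deviation = -24 − (-0.8) = -23.2°C.
Density altitude = 7900 + 120 × (-23.2) = 5116 ft.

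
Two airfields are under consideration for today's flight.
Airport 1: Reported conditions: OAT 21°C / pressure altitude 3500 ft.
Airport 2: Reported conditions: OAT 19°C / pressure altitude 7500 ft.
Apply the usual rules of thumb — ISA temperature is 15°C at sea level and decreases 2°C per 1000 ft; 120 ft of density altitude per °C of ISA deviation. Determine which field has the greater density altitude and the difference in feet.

Airport 1: ISA temp = 8°C, deviation +13°C, DA = 3500 + 120 × 13 = 5060 ft.
Airport 2: ISA temp = 0°C, deviation +19°C, DA = 7500 + 120 × 19 = 9780 ft.
Airport 2 is higher by 9780 − 5060 = 4720 ft.

Airport 2 by 4720 ft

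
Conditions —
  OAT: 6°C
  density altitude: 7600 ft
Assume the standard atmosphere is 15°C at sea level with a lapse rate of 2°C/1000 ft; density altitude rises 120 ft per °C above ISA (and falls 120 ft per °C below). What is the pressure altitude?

7000 ft

DA = PA + 120 × (OAT − (15 − 2·PA/1000)) = PA + 120·OAT − 1800 + 0.24·PA = 1.24·PA + 120·OAT − 1800.
So 1.24·PA = 7600 − 120 × 6 + 1800 = 8680.
PA = 8680 / 1.24 = 7000 ft.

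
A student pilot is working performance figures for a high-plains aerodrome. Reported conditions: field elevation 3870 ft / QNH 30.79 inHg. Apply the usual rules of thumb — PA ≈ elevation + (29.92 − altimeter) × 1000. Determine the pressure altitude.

Pressure correction = (29.92 − 30.79) × 1000 = -870 ft.
Pressure altitude = 3870 + (-870) = 3000 ft.

3000 ft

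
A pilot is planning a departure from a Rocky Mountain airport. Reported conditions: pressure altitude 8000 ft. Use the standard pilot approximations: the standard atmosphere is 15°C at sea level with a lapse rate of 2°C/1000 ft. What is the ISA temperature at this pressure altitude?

ISA temperature = 15 − 2 × (8000/1000) = 15 − 16 = -1°C.

-1°C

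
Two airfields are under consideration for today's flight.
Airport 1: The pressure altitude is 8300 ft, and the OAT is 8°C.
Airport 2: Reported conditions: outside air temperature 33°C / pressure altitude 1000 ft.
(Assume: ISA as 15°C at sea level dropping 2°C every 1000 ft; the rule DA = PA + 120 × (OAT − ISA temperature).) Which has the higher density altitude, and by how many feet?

Airport 1 by 6052 ft

Airport 1: ISA temp = -1.6°C, deviation +9.6°C, DA = 8300 + 120 × 9.6 = 9452 ft.
Airport 2: ISA temp = 13°C, deviation +20°C, DA = 1000 + 120 × 20 = 3400 ft.
Airport 1 is higher by 9452 − 3400 = 6052 ft.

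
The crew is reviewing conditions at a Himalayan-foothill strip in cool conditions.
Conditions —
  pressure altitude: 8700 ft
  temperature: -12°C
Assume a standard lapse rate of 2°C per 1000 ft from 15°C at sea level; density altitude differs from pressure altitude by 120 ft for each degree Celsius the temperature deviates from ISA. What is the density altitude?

7548 ft

ISA temperature at 8700 ft = 15 − 2 × (8700/1000) = -2.4°C.
ISA deviation = -12 − (-2.4) = -9.6°C.
Density altitude = 8700 + 120 × (-9.6) = 8700 + (-1152) = 7548 ft.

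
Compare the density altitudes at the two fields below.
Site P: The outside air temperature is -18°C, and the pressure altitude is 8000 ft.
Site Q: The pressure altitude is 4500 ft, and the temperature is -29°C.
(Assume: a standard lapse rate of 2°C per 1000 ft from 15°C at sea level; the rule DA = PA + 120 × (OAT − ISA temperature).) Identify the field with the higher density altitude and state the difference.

Site P by 5660 ft

Site P: ISA temp = -1°C, deviation -17°C, DA = 8000 + 120 × (-17) = 5960 ft.
Site Q: ISA temp = 6°C, deviation -35°C, DA = 4500 + 120 × (-35) = 300 ft.
Site P is higher by 5960 − 300 = 5660 ft.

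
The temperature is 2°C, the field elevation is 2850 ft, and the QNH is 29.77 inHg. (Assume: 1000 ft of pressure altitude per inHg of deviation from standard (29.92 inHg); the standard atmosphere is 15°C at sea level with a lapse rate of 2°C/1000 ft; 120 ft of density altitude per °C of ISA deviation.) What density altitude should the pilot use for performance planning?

2160 ft

Pressure altitude = 2850 + (29.92 − 29.77) × 1000 = 2850 + (+150) = 3000 ft.
ISA temperature at 3000 ft = 15 − 2 × (3000/1000) = 9°C.
ISA deviation = 2 − 9 = -7°C.
Density altitude = 3000 + 120 × (-7) = 2160 ft.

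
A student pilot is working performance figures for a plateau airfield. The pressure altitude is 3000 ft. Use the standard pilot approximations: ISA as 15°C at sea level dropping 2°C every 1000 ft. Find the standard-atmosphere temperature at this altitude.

ISA temperature = 15 − 2 × (3000/1000) = 15 − 6 = 9°C.

9°C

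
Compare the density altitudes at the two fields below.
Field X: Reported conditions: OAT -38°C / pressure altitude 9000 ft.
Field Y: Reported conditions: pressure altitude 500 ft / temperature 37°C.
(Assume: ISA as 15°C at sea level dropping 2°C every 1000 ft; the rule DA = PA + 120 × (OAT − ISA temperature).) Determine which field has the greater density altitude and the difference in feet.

Field X by 1540 ft

Field X: ISA temp = -3°C, deviation -35°C, DA = 9000 + 120 × (-35) = 4800 ft.
Field Y: ISA temp = 14°C, deviation +23°C, DA = 500 + 120 × 23 = 3260 ft.
Field X is higher by 4800 − 3260 = 1540 ft.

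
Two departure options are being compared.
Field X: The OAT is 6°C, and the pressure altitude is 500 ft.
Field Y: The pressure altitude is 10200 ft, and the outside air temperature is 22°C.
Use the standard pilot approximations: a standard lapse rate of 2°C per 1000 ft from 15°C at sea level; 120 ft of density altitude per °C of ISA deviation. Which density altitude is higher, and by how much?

Field X: ISA temp = 14°C, deviation -8°C, DA = 500 + 120 × (-8) = -460 ft.
Field Y: ISA temp = -5.4°C, deviation +27.4°C, DA = 10200 + 120 × 27.4 = 13488 ft.
Field Y is higher by 13488 − (-460) = 13948 ft.

Field Y by 13948 ft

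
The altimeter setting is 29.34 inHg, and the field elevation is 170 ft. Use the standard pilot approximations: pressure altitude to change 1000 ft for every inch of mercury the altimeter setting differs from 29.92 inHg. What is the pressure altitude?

Pressure correction = (29.92 − 29.34) × 1000 = +580 ft.
Pressure altitude = 170 + (+580) = 750 ft.

750 ft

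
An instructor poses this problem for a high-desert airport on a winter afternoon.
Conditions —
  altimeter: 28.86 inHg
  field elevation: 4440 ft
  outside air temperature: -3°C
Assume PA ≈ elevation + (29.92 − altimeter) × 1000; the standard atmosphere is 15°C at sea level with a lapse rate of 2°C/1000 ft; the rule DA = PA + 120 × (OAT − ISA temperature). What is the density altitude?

4660 ft

Pressure altitude = 4440 + (29.92 − 28.86) × 1000 = 4440 + (+1060) = 5500 ft.
ISA temperature at 5500 ft = 15 − 2 × (5500/1000) = 4°C.
ISA deviation = -3 − 4 = -7°C.
Density altitude = 5500 + 120 × (-7) = 4660 ft.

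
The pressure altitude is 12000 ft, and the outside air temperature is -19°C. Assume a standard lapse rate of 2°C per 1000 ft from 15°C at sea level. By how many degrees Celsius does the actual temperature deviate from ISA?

ISA temperature at 12000 ft = 15 − 2 × (12000/1000) = -9°C.
Deviation = OAT − ISA = -19 − (-9) = -10°C.

ISA-10°C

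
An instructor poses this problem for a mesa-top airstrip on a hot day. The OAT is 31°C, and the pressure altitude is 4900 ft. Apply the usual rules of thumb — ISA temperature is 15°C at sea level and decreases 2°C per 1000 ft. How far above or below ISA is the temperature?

ISA+25.8°C

ISA temperature at 4900 ft = 15 − 2 × (4900/1000) = 5.2°C.
Deviation = OAT − ISA = 31 − 5.2 = +25.8°C.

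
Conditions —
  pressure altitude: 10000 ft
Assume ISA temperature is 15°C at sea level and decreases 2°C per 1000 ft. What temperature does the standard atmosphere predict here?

-5°C

ISA temperature = 15 − 2 × (10000/1000) = 15 − 20 = -5°C.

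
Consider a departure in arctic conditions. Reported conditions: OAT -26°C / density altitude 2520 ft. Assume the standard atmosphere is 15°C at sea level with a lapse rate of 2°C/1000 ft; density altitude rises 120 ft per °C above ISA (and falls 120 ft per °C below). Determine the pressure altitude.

DA = PA + 120 × (OAT − (15 − 2·PA/1000)) = PA + 120·OAT − 1800 + 0.24·PA = 1.24·PA + 120·OAT − 1800.
So 1.24·PA = 2520 − 120 × (-26) + 1800 = 7440.
PA = 7440 / 1.24 = 6000 ft.

6000 ft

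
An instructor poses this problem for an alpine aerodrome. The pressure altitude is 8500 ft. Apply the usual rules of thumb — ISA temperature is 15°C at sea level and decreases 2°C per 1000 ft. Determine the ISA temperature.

ISA temperature = 15 − 2 × (8500/1000) = 15 − 17 = -2°C.

-2°C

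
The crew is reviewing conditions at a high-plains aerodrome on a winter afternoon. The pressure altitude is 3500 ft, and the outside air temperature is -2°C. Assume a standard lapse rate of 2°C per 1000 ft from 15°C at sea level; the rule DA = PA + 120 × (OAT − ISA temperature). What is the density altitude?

2300 ft

ISA temperature at 3500 ft = 15 − 2 × (3500/1000) = 8°C.
ISA deviation = -2 − 8 = -10°C.
Density altitude = 3500 + 120 × (-10) = 3500 + (-1200) = 2300 ft.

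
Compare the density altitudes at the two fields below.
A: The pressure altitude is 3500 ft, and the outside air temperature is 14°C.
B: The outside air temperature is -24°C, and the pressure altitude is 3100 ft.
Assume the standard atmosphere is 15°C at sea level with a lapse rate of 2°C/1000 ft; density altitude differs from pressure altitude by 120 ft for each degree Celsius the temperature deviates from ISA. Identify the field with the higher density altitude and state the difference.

A by 5056 ft

A: ISA temp = 8°C, deviation +6°C, DA = 3500 + 120 × 6 = 4220 ft.
B: ISA temp = 8.8°C, deviation -32.8°C, DA = 3100 + 120 × (-32.8) = -836 ft.
A is higher by 4220 − (-836) = 5056 ft.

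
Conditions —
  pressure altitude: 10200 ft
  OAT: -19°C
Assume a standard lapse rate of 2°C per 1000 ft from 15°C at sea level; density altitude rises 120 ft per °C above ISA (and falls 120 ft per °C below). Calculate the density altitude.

ISA temperature at 10200 ft = 15 − 2 × (10200/1000) = -5.4°C.
ISA deviation = -19 − (-5.4) = -13.6°C.
Density altitude = 10200 + 120 × (-13.6) = 10200 + (-1632) = 8568 ft.

8568 ft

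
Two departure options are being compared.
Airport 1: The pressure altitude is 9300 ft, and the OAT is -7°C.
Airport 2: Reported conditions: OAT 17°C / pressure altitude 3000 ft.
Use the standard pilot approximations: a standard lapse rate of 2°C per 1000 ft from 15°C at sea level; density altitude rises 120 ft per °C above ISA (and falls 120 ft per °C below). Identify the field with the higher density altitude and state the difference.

Airport 1 by 4932 ft

Airport 1: ISA temp = -3.6°C, deviation -3.4°C, DA = 9300 + 120 × (-3.4) = 8892 ft.
Airport 2: ISA temp = 9°C, deviation +8°C, DA = 3000 + 120 × 8 = 3960 ft.
Airport 1 is higher by 8892 − 3960 = 4932 ft.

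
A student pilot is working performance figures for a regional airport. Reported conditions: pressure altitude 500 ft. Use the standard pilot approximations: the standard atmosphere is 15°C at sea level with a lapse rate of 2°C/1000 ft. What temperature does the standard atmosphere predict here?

14°C

ISA temperature = 15 − 2 × (500/1000) = 15 − 1 = 14°C.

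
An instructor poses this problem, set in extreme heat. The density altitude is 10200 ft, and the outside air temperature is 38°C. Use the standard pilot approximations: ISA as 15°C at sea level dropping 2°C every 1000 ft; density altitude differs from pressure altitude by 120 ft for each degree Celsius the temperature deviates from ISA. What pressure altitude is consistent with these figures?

6000 ft

DA = PA + 120 × (OAT − (15 − 2·PA/1000)) = PA + 120·OAT − 1800 + 0.24·PA = 1.24·PA + 120·OAT − 1800.
So 1.24·PA = 10200 − 120 × 38 + 1800 = 7440.
PA = 7440 / 1.24 = 6000 ft.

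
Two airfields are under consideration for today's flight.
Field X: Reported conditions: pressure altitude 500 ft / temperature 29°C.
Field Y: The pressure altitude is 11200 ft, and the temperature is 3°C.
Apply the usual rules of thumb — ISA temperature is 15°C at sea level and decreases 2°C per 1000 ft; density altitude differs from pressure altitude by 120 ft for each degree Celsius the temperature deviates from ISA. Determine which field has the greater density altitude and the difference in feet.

Field X: ISA temp = 14°C, deviation +15°C, DA = 500 + 120 × 15 = 2300 ft.
Field Y: ISA temp = -7.4°C, deviation +10.4°C, DA = 11200 + 120 × 10.4 = 12448 ft.
Field Y is higher by 12448 − 2300 = 10148 ft.

Field Y by 10148 ft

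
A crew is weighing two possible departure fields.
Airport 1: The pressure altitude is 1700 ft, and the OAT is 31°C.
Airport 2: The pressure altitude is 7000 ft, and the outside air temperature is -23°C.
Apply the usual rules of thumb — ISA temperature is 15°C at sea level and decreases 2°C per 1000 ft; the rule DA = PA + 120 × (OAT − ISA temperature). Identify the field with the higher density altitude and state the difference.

Airport 1: ISA temp = 11.6°C, deviation +19.4°C, DA = 1700 + 120 × 19.4 = 4028 ft.
Airport 2: ISA temp = 1°C, deviation -24°C, DA = 7000 + 120 × (-24) = 4120 ft.
Airport 2 is higher by 4120 − 4028 = 92 ft.

Airport 2 by 92 ft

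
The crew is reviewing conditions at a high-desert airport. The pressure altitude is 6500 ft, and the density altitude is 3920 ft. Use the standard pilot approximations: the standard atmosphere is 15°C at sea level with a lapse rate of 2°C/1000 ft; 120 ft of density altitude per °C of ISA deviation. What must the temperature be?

Density altitude − pressure altitude = 3920 − 6500 = -2580 ft.
At 120 ft/°C that is an ISA deviation of -2580/120 = -21.5°C.
ISA temperature at 6500 ft = 15 − 2 × (6500/1000) = 2°C.
OAT = ISA + deviation = 2 + (-21.5) = -19.5°C.

-19.5°C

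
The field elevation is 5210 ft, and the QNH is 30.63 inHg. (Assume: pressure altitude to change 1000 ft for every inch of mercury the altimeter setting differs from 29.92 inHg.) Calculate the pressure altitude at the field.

Pressure correction = (29.92 − 30.63) × 1000 = -710 ft.
Pressure altitude = 5210 + (-710) = 4500 ft.

4500 ft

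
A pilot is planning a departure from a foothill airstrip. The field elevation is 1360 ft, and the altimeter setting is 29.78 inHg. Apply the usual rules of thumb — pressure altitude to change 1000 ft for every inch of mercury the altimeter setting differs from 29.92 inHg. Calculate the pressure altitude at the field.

Pressure correction = (29.92 − 29.78) × 1000 = +140 ft.
Pressure altitude = 1360 + (+140) = 1500 ft.

1500 ft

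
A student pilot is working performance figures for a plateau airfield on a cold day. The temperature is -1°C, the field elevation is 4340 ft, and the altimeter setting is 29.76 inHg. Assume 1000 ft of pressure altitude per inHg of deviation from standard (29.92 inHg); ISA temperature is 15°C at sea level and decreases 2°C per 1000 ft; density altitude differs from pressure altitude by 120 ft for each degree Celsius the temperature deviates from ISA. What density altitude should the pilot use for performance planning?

3660 ft

Pressure altitude = 4340 + (29.92 − 29.76) × 1000 = 4340 + (+160) = 4500 ft.
ISA temperature at 4500 ft = 15 − 2 × (4500/1000) = 6°C.
ISA deviation = -1 − 6 = -7°C.
Density altitude = 4500 + 120 × (-7) = 3660 ft.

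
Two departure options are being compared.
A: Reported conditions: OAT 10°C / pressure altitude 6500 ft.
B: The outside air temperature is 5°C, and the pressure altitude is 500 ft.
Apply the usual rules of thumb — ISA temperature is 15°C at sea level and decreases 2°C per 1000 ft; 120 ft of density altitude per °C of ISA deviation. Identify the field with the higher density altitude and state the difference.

A by 8040 ft

A: ISA temp = 2°C, deviation +8°C, DA = 6500 + 120 × 8 = 7460 ft.
B: ISA temp = 14°C, deviation -9°C, DA = 500 + 120 × (-9) = -580 ft.
A is higher by 7460 − (-580) = 8040 ft.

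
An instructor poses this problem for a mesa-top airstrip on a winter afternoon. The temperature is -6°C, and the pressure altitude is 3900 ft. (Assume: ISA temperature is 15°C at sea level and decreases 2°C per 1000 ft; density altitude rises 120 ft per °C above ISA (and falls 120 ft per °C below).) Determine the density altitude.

2316 ft

ISA temperature at 3900 ft = 15 − 2 × (3900/1000) = 7.2°C.
ISA deviation = -6 − 7.2 = -13.2°C.
Density altitude = 3900 + 120 × (-13.2) = 3900 + (-1584) = 2316 ft.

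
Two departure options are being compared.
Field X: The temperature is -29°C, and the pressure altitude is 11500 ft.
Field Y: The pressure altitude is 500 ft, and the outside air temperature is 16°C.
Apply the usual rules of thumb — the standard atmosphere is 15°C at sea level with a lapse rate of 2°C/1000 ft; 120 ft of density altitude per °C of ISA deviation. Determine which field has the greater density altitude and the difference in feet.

Field X by 8240 ft

Field X: ISA temp = -8°C, deviation -21°C, DA = 11500 + 120 × (-21) = 8980 ft.
Field Y: ISA temp = 14°C, deviation +2°C, DA = 500 + 120 × 2 = 740 ft.
Field X is higher by 8980 − 740 = 8240 ft.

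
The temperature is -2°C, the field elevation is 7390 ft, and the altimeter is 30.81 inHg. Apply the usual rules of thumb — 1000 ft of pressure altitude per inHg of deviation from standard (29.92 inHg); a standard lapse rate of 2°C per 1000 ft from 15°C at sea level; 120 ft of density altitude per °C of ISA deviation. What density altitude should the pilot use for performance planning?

6020 ft

Pressure altitude = 7390 + (29.92 − 30.81) × 1000 = 7390 + (-890) = 6500 ft.
ISA temperature at 6500 ft = 15 − 2 × (6500/1000) = 2°C.
ISA deviation = -2 − 2 = -4°C.
Density altitude = 6500 + 120 × (-4) = 6020 ft.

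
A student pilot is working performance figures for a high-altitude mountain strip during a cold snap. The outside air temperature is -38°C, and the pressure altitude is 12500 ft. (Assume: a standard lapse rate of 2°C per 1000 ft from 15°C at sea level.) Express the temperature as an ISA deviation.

ISA-28°C

ISA temperature at 12500 ft = 15 − 2 × (12500/1000) = -10°C.
Deviation = OAT − ISA = -38 − (-10) = -28°C.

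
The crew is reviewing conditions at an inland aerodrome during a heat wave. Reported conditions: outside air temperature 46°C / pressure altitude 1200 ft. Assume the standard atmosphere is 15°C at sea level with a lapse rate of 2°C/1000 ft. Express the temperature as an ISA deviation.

ISA+33.4°C

ISA temperature at 1200 ft = 15 − 2 × (1200/1000) = 12.6°C.
Deviation = OAT − ISA = 46 − 12.6 = +33.4°C.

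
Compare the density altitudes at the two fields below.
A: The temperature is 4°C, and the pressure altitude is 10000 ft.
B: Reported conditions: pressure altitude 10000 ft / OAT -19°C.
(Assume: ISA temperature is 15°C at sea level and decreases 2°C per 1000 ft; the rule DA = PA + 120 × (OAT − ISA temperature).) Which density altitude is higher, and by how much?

A: ISA temp = -5°C, deviation +9°C, DA = 10000 + 120 × 9 = 11080 ft.
B: ISA temp = -5°C, deviation -14°C, DA = 10000 + 120 × (-14) = 8320 ft.
A is higher by 11080 − 8320 = 2760 ft.

A by 2760 ft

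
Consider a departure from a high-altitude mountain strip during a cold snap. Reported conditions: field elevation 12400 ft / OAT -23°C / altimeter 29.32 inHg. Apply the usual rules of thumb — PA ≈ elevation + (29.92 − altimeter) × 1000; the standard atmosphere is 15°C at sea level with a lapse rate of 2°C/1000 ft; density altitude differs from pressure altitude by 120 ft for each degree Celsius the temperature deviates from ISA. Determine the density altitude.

11560 ft

Pressure altitude = 12400 + (29.92 − 29.32) × 1000 = 12400 + (+600) = 13000 ft.
ISA temperature at 13000 ft = 15 − 2 × (13000/1000) = -11°C.
ISA deviation = -23 − (-11) = -12°C.
Density altitude = 13000 + 120 × (-12) = 11560 ft.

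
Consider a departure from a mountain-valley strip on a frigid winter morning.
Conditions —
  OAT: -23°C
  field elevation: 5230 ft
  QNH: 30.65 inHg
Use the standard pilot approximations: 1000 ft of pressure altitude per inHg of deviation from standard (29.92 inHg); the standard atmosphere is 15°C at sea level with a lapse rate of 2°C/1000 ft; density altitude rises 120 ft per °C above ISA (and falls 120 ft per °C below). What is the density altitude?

1020 ft

Pressure altitude = 5230 + (29.92 − 30.65) × 1000 = 5230 + (-730) = 4500 ft.
ISA temperature at 4500 ft = 15 − 2 × (4500/1000) = 6°C.
ISA deviation = -23 − 6 = -29°C.
Density altitude = 4500 + 120 × (-29) = 1020 ft.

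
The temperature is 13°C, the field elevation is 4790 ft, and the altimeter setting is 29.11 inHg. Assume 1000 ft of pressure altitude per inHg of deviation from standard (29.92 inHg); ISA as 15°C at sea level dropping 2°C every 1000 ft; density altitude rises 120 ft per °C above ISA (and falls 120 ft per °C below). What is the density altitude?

Pressure altitude = 4790 + (29.92 − 29.11) × 1000 = 4790 + (+810) = 5600 ft.
ISA temperature at 5600 ft = 15 − 2 × (5600/1000) = 3.8°C.
ISA deviation = 13 − 3.8 = +9.2°C.
Density altitude = 5600 + 120 × (9.2) = 6704 ft.

6704 ft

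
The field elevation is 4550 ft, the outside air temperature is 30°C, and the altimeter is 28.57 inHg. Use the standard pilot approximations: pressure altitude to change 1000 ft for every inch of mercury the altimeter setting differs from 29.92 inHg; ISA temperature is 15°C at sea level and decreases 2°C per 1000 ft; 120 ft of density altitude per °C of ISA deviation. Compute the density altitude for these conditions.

9116 ft

Pressure altitude = 4550 + (29.92 − 28.57) × 1000 = 4550 + (+1350) = 5900 ft.
ISA temperature at 5900 ft = 15 − 2 × (5900/1000) = 3.2°C.
ISA deviation = 30 − 3.2 = +26.8°C.
Density altitude = 5900 + 120 × (26.8) = 9116 ft.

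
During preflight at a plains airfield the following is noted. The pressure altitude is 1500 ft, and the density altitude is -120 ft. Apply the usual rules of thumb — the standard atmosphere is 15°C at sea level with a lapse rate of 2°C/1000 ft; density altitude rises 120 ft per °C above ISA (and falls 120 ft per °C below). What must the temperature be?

-1.5°C

Density altitude − pressure altitude = -120 − 1500 = -1620 ft.
At 120 ft/°C that is an ISA deviation of -1620/120 = -13.5°C.
ISA temperature at 1500 ft = 15 − 2 × (1500/1000) = 12°C.
OAT = ISA + deviation = 12 + (-13.5) = -1.5°C.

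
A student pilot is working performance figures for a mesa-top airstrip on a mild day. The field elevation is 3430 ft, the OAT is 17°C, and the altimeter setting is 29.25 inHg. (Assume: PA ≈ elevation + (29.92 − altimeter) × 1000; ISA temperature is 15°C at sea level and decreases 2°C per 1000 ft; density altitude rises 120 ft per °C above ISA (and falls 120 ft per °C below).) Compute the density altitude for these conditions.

5324 ft

Pressure altitude = 3430 + (29.92 − 29.25) × 1000 = 3430 + (+670) = 4100 ft.
ISA temperature at 4100 ft = 15 − 2 × (4100/1000) = 6.8°C.
ISA deviation = 17 − 6.8 = +10.2°C.
Density altitude = 4100 + 120 × (10.2) = 5324 ft.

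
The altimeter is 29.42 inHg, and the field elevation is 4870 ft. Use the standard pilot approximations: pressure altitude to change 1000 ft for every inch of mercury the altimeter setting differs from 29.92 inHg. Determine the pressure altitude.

Pressure correction = (29.92 − 29.42) × 1000 = +500 ft.
Pressure altitude = 4870 + (+500) = 5370 ft.

5370 ft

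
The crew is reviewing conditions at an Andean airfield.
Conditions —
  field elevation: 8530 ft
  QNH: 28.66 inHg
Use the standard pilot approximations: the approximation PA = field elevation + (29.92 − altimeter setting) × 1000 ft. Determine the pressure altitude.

9790 ft

Pressure correction = (29.92 − 28.66) × 1000 = +1260 ft.
Pressure altitude = 8530 + (+1260) = 9790 ft.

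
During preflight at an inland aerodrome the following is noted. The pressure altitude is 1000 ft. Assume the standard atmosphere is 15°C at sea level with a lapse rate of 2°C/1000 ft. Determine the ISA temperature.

13°C

ISA temperature = 15 − 2 × (1000/1000) = 15 − 2 = 13°C.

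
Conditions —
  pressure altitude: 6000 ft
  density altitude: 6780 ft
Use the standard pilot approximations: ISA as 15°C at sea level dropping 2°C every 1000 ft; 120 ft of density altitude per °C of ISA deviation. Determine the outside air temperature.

9.5°C

Density altitude − pressure altitude = 6780 − 6000 = +780 ft.
At 120 ft/°C that is an ISA deviation of 780/120 = +6.5°C.
ISA temperature at 6000 ft = 15 − 2 × (6000/1000) = 3°C.
OAT = ISA + deviation = 3 + (+6.5) = 9.5°C.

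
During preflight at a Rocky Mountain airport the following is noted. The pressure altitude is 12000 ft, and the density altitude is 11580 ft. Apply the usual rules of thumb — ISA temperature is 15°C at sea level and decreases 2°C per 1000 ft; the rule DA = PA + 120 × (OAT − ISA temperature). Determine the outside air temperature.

Density altitude − pressure altitude = 11580 − 12000 = -420 ft.
At 120 ft/°C that is an ISA deviation of -420/120 = -3.5°C.
ISA temperature at 12000 ft = 15 − 2 × (12000/1000) = -9°C.
OAT = ISA + deviation = -9 + (-3.5) = -12.5°C.

-12.5°C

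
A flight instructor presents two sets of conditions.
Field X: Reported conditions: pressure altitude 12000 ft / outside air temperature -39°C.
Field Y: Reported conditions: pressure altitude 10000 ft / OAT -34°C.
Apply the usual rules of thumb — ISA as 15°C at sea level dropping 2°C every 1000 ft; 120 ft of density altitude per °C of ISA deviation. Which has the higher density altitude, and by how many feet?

Field X: ISA temp = -9°C, deviation -30°C, DA = 12000 + 120 × (-30) = 8400 ft.
Field Y: ISA temp = -5°C, deviation -29°C, DA = 10000 + 120 × (-29) = 6520 ft.
Field X is higher by 8400 − 6520 = 1880 ft.

Field X by 1880 ft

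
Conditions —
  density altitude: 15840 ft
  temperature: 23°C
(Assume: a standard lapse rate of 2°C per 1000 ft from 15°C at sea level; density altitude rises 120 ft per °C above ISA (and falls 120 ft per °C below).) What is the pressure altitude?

DA = PA + 120 × (OAT − (15 − 2·PA/1000)) = PA + 120·OAT − 1800 + 0.24·PA = 1.24·PA + 120·OAT − 1800.
So 1.24·PA = 15840 − 120 × 23 + 1800 = 14880.
PA = 14880 / 1.24 = 12000 ft.

12000 ft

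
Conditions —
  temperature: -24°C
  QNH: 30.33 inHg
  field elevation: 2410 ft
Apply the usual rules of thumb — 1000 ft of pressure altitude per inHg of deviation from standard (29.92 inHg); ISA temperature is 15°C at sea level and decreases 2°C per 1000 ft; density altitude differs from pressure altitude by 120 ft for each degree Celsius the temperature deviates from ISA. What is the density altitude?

Pressure altitude = 2410 + (29.92 − 30.33) × 1000 = 2410 + (-410) = 2000 ft.
ISA temperature at 2000 ft = 15 − 2 × (2000/1000) = 11°C.
ISA deviation = -24 − 11 = -35°C.
Density altitude = 2000 + 120 × (-35) = -2200 ft.

-2200 ft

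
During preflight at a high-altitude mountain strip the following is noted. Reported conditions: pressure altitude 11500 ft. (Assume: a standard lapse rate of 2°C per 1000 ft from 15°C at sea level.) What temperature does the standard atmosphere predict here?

ISA temperature = 15 − 2 × (11500/1000) = 15 − 23 = -8°C.

-8°C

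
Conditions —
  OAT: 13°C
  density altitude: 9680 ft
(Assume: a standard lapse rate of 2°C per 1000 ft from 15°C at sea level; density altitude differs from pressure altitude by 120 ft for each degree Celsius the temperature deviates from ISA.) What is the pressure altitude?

DA = PA + 120 × (OAT − (15 − 2·PA/1000)) = PA + 120·OAT − 1800 + 0.24·PA = 1.24·PA + 120·OAT − 1800.
So 1.24·PA = 9680 − 120 × 13 + 1800 = 9920.
PA = 9920 / 1.24 = 8000 ft.

8000 ft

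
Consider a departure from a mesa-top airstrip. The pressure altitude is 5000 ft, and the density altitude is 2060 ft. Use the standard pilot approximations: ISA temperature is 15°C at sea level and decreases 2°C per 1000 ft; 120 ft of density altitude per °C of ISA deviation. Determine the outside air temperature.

-19.5°C

Density altitude − pressure altitude = 2060 − 5000 = -2940 ft.
At 120 ft/°C that is an ISA deviation of -2940/120 = -24.5°C.
ISA temperature at 5000 ft = 15 − 2 × (5000/1000) = 5°C.
OAT = ISA + deviation = 5 + (-24.5) = -19.5°C.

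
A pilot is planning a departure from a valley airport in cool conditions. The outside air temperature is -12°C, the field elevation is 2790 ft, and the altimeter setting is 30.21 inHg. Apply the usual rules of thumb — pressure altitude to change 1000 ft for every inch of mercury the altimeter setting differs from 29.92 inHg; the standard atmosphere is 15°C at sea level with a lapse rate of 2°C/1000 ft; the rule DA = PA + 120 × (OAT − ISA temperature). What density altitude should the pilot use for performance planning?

Pressure altitude = 2790 + (29.92 − 30.21) × 1000 = 2790 + (-290) = 2500 ft.
ISA temperature at 2500 ft = 15 − 2 × (2500/1000) = 10°C.
ISA deviation = -12 − 10 = -22°C.
Density altitude = 2500 + 120 × (-22) = -140 ft.

-140 ft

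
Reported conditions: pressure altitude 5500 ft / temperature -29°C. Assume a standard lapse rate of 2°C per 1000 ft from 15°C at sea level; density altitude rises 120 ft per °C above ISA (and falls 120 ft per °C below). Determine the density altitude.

ISA temperature at 5500 ft = 15 − 2 × (5500/1000) = 4°C.
ISA deviation = -29 − 4 = -33°C.
Density altitude = 5500 + 120 × (-33) = 5500 + (-3960) = 1540 ft.

1540 ft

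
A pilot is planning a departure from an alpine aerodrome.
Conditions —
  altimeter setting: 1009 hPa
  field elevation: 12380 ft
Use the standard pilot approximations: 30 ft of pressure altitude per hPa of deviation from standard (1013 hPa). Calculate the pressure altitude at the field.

Pressure correction = (1013 − 1009) × 30 = +120 ft.
Pressure altitude = 12380 + (+120) = 12500 ft.

12500 ft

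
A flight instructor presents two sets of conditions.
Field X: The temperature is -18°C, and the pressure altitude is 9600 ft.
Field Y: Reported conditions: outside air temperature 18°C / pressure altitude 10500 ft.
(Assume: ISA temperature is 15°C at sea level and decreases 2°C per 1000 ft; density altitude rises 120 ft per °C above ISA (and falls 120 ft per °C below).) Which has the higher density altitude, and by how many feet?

Field Y by 5436 ft

Field X: ISA temp = -4.2°C, deviation -13.8°C, DA = 9600 + 120 × (-13.8) = 7944 ft.
Field Y: ISA temp = -6°C, deviation +24°C, DA = 10500 + 120 × 24 = 13380 ft.
Field Y is higher by 13380 − 7944 = 5436 ft.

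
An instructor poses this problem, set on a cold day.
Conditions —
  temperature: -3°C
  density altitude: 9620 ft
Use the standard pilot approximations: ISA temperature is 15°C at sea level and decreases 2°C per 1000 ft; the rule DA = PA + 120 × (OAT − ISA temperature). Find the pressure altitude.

9500 ft

DA = PA + 120 × (OAT − (15 − 2·PA/1000)) = PA + 120·OAT − 1800 + 0.24·PA = 1.24·PA + 120·OAT − 1800.
So 1.24·PA = 9620 − 120 × (-3) + 1800 = 11780.
PA = 11780 / 1.24 = 9500 ft.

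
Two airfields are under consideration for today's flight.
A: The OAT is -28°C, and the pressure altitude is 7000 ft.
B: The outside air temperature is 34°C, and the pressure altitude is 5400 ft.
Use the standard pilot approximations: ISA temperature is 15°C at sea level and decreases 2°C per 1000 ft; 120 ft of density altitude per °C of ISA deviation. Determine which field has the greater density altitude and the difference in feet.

B by 5456 ft

A: ISA temp = 1°C, deviation -29°C, DA = 7000 + 120 × (-29) = 3520 ft.
B: ISA temp = 4.2°C, deviation +29.8°C, DA = 5400 + 120 × 29.8 = 8976 ft.
B is higher by 8976 − 3520 = 5456 ft.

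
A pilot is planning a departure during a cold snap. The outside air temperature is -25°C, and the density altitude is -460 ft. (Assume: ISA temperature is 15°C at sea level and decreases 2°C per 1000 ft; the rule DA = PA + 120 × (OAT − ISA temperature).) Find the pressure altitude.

DA = PA + 120 × (OAT − (15 − 2·PA/1000)) = PA + 120·OAT − 1800 + 0.24·PA = 1.24·PA + 120·OAT − 1800.
So 1.24·PA = -460 − 120 × (-25) + 1800 = 4340.
PA = 4340 / 1.24 = 3500 ft.

3500 ft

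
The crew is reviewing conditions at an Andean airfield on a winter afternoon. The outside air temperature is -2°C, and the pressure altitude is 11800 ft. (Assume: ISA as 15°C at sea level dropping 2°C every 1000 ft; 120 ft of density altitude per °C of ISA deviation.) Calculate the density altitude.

12592 ft

ISA temperature at 11800 ft = 15 − 2 × (11800/1000) = -8.6°C.
ISA deviation = -2 − (-8.6) = +6.6°C.
Density altitude = 11800 + 120 × (6.6) = 11800 + (+792) = 12592 ft.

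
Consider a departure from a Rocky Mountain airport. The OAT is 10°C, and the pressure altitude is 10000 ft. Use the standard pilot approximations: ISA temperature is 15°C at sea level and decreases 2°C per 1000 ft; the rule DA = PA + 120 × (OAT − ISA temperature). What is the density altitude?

ISA temperature at 10000 ft = 15 − 2 × (10000/1000) = -5°C.
ISA deviation = 10 − (-5) = +15°C.
Density altitude = 10000 + 120 × (15) = 10000 + (+1800) = 11800 ft.

11800 ft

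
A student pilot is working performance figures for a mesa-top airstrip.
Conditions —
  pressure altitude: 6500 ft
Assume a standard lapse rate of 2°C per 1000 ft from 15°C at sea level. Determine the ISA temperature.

2°C

ISA temperature = 15 − 2 × (6500/1000) = 15 − 13 = 2°C.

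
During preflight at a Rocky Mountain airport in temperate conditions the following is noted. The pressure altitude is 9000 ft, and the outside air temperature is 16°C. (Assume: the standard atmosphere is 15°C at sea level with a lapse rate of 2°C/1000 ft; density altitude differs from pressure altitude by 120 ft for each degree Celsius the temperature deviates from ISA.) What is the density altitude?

11280 ft

ISA temperature at 9000 ft = 15 − 2 × (9000/1000) = -3°C.
ISA deviation = 16 − (-3) = +19°C.
Density altitude = 9000 + 120 × (19) = 9000 + (+2280) = 11280 ft.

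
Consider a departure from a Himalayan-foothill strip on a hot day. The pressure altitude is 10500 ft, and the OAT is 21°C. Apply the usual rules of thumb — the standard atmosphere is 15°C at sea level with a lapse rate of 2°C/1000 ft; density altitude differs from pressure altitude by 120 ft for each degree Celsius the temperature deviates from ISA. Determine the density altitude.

13740 ft

ISA temperature at 10500 ft = 15 − 2 × (10500/1000) = -6°C.
ISA deviation = 21 − (-6) = +27°C.
Density altitude = 10500 + 120 × (27) = 10500 + (+3240) = 13740 ft.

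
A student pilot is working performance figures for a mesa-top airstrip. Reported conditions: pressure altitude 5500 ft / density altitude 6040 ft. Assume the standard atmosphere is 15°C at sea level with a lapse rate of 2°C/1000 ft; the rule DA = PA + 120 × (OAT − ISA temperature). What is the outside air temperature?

Density altitude − pressure altitude = 6040 − 5500 = +540 ft.
At 120 ft/°C that is an ISA deviation of 540/120 = +4.5°C.
ISA temperature at 5500 ft = 15 − 2 × (5500/1000) = 4°C.
OAT = ISA + deviation = 4 + (+4.5) = 8.5°C.

8.5°C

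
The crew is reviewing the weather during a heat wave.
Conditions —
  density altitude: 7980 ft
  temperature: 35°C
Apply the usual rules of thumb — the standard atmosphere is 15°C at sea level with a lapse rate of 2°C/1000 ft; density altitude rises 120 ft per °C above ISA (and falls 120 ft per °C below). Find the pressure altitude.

DA = PA + 120 × (OAT − (15 − 2·PA/1000)) = PA + 120·OAT − 1800 + 0.24·PA = 1.24·PA + 120·OAT − 1800.
So 1.24·PA = 7980 − 120 × 35 + 1800 = 5580.
PA = 5580 / 1.24 = 4500 ft.

4500 ft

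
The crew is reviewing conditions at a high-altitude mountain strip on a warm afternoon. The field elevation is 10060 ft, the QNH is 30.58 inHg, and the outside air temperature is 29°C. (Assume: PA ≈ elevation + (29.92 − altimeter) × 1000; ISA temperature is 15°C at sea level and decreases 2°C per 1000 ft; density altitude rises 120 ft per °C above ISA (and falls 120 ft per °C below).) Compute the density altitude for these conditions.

13336 ft

Pressure altitude = 10060 + (29.92 − 30.58) × 1000 = 10060 + (-660) = 9400 ft.
ISA temperature at 9400 ft = 15 − 2 × (9400/1000) = -3.8°C.
ISA deviation = 29 − (-3.8) = +32.8°C.
Density altitude = 9400 + 120 × (32.8) = 13336 ft.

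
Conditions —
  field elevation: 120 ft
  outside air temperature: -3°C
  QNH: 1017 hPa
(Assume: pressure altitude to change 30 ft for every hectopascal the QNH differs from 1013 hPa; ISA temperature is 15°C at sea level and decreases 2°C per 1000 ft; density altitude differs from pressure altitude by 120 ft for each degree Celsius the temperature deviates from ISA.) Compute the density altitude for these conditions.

-2160 ft

Pressure altitude = 120 + (1013 − 1017) × 30 = 120 + (-120) = 0 ft.
ISA temperature at 0 ft = 15 − 2 × (0/1000) = 15°C.
ISA deviation = -3 − 15 = -18°C.
Density altitude = 0 + 120 × (-18) = -2160 ft.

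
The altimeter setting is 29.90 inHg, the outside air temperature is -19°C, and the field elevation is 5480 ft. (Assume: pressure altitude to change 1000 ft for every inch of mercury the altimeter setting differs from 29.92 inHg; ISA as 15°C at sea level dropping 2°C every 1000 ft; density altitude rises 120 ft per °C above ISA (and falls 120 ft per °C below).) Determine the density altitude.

2740 ft

Pressure altitude = 5480 + (29.92 − 29.90) × 1000 = 5480 + (+20) = 5500 ft.
ISA temperature at 5500 ft = 15 − 2 × (5500/1000) = 4°C.
ISA deviation = -19 − 4 = -23°C.
Density altitude = 5500 + 120 × (-23) = 2740 ft.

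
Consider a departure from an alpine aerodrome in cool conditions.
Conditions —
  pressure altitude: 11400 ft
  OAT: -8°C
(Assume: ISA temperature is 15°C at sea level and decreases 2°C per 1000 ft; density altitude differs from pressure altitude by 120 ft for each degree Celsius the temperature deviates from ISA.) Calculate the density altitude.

ISA temperature at 11400 ft = 15 − 2 × (11400/1000) = -7.8°C.
ISA deviation = -8 − (-7.8) = -0.2°C.
Density altitude = 11400 + 120 × (-0.2) = 11400 + (-24) = 11376 ft.

11376 ft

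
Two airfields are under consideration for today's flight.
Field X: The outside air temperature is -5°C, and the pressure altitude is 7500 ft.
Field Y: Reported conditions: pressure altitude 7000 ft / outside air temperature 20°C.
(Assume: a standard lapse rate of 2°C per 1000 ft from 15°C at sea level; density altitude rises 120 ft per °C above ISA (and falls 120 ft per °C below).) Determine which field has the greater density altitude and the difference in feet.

Field X: ISA temp = 0°C, deviation -5°C, DA = 7500 + 120 × (-5) = 6900 ft.
Field Y: ISA temp = 1°C, deviation +19°C, DA = 7000 + 120 × 19 = 9280 ft.
Field Y is higher by 9280 − 6900 = 2380 ft.

Field Y by 2380 ft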